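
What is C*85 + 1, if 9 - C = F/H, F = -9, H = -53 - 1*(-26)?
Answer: 2213/3 ≈ 737.67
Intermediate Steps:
H = -27 (H = -53 + 26 = -27)
C = 26/3 (C = 9 - (-9)/(-27) = 9 - (-9)*(-1)/27 = 9 - 1*⅓ = 9 - ⅓ = 26/3 ≈ 8.6667)
C*85 + 1 = (26/3)*85 + 1 = 2210/3 + 1 = 2213/3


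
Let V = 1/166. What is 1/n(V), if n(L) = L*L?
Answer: 27556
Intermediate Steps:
V = 1/166 ≈ 0.0060241
n(L) = L**2
1/n(V) = 1/((1/166)**2) = 1/(1/27556) = 27556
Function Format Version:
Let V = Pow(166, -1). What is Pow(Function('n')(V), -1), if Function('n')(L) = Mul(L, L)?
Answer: 27556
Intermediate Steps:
V = Rational(1, 166) ≈ 0.0060241
Function('n')(L) = Pow(L, 2)
Pow(Function('n')(V), -1) = Pow(Pow(Rational(1, 166), 2), -1) = Pow(Rational(1, 27556), -1) = 27556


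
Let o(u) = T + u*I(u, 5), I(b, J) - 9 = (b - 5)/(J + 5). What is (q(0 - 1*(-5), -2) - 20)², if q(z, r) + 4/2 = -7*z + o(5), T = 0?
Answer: 144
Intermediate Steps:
I(b, J) = 9 + (-5 + b)/(5 + J) (I(b, J) = 9 + (b - 5)/(J + 5) = 9 + (-5 + b)/(5 + J))
o(u) = u*(17/2 + u/10) (o(u) = 0 + u*((40 + u + 9*5)/(5 + 5)) = 0 + u*((40 + u + 45)/10) = 0 + u*((85 + u)/10) = 0 + u*(17/2 + u/10) = u*(17/2 + u/10))
q(z, r) = 43 - 7*z (q(z, r) = -2 + (-7*z + (⅒)*5*(85 + 5)) = -2 + (-7*z + (⅒)*5*90) = -2 + (-7*z + 45) = -2 + (45 - 7*z) = 43 - 7*z)
(q(0 - 1*(-5), -2) - 20)² = ((43 - 7*(0 - 1*(-5))) - 20)² = ((43 - 7*(0 + 5)) - 20)² = ((43 - 7*5) - 20)² = ((43 - 35) - 20)² = (8 - 20)² = (-12)² = 144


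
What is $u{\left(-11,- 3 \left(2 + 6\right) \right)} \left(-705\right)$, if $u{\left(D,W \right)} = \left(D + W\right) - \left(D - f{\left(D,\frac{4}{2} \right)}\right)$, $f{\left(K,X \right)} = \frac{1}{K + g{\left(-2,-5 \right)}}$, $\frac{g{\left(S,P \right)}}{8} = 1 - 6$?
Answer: $\frac{287875}{17} \approx 16934.0$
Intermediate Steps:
$g{\left(S,P \right)} = -40$ ($g{\left(S,P \right)} = 8 \left(1 - 6\right) = 8 \left(-5\right) = -40$)
$f{\left(K,X \right)} = \frac{1}{-40 + K}$ ($f{\left(K,X \right)} = \frac{1}{K - 40} = \frac{1}{-40 + K}$)
$u{\left(D,W \right)} = W + \frac{1}{-40 + D}$ ($u{\left(D,W \right)} = \left(D + W\right) - \left(D - \frac{1}{-40 + D}\right) = W + \frac{1}{-40 + D}$)
$u{\left(-11,- 3 \left(2 + 6\right) \right)} \left(-705\right) = \frac{1 + - 3 \left(2 + 6\right) \left(-40 - 11\right)}{-40 - 11} \left(-705\right) = \frac{1 + \left(-3\right) 8 \left(-51\right)}{-51} \left(-705\right) = - \frac{1 - -1224}{51} \left(-705\right) = - \frac{1 + 1224}{51} \left(-705\right) = \left(- \frac{1}{51}\right) 1225 \left(-705\right) = \left(- \frac{1225}{51}\right) \left(-705\right) = \frac{287875}{17}$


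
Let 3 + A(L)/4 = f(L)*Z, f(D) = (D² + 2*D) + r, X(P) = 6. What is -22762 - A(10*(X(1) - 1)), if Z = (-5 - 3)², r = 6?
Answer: -689886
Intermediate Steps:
Z = 64 (Z = (-8)² = 64)
f(D) = 6 + D² + 2*D (f(D) = (D² + 2*D) + 6 = 6 + D² + 2*D)
A(L) = 1524 + 256*L² + 512*L (A(L) = -12 + 4*((6 + L² + 2*L)*64) = -12 + 4*(384 + 64*L² + 128*L) = -12 + (1536 + 256*L² + 512*L) = 1524 + 256*L² + 512*L)
-22762 - A(10*(X(1) - 1)) = -22762 - (1524 + 256*(10*(6 - 1))² + 512*(10*(6 - 1))) = -22762 - (1524 + 256*(10*5)² + 512*(10*5)) = -22762 - (1524 + 256*50² + 512*50) = -22762 - (1524 + 256*2500 + 25600) = -22762 - (1524 + 640000 + 25600) = -22762 - 1*667124 = -22762 - 667124 = -689886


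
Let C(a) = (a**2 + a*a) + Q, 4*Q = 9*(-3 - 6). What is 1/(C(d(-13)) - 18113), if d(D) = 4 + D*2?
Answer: -4/68661 ≈ -5.8257e-5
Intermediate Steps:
d(D) = 4 + 2*D
Q = -81/4 (Q = (9*(-3 - 6))/4 = (9*(-9))/4 = (1/4)*(-81) = -81/4 ≈ -20.250)
C(a) = -81/4 + 2*a**2 (C(a) = (a**2 + a*a) - 81/4 = (a**2 + a**2) - 81/4 = 2*a**2 - 81/4 = -81/4 + 2*a**2)
1/(C(d(-13)) - 18113) = 1/((-81/4 + 2*(4 + 2*(-13))**2) - 18113) = 1/((-81/4 + 2*(4 - 26)**2) - 18113) = 1/((-81/4 + 2*(-22)**2) - 18113) = 1/((-81/4 + 2*484) - 18113) = 1/((-81/4 + 968) - 18113) = 1/(3791/4 - 18113) = 1/(-68661/4) = -4/68661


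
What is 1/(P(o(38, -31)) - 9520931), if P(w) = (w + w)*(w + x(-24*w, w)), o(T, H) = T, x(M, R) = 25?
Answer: -1/9516143 ≈ -1.0508e-7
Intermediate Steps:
P(w) = 2*w*(25 + w) (P(w) = (w + w)*(w + 25) = (2*w)*(25 + w) = 2*w*(25 + w))
1/(P(o(38, -31)) - 9520931) = 1/(2*38*(25 + 38) - 9520931) = 1/(2*38*63 - 9520931) = 1/(4788 - 9520931) = 1/(-9516143) = -1/9516143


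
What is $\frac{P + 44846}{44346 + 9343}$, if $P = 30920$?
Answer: $\frac{75766}{53689} \approx 1.4112$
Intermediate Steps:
$\frac{P + 44846}{44346 + 9343} = \frac{30920 + 44846}{44346 + 9343} = \frac{75766}{53689}$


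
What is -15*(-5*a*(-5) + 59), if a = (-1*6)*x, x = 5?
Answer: 10365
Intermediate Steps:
a = -30 (a = -1*6*5 = -6*5 = -30)
-15*(-5*a*(-5) + 59) = -15*(-5*(-30)*(-5) + 59) = -15*(150*(-5) + 59) = -15*(-750 + 59) = -15*(-691) = 10365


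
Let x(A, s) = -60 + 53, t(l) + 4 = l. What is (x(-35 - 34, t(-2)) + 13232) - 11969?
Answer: 1256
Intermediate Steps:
t(l) = -4 + l
x(A, s) = -7
(x(-35 - 34, t(-2)) + 13232) - 11969 = (-7 + 13232) - 11969 = 13225 - 11969 = 1256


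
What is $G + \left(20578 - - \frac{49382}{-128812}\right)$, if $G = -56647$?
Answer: $- \frac{2323084705}{64406} \approx -36069.0$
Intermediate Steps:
$G + \left(20578 - - \frac{49382}{-128812}\right) = -56647 + \left(20578 - - \frac{49382}{-128812}\right) = -56647 + \left(20578 - \left(-49382\right) \left(- \frac{1}{128812}\right)\right) = -56647 + \left(20578 - \frac{24691}{64406}\right) = -56647 + \frac{1325321977}{64406} = - \frac{2323084705}{64406}$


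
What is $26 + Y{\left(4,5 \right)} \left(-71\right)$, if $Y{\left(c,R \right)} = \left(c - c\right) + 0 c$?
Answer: $26$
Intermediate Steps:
$Y{\left(c,R \right)} = 0$ ($Y{\left(c,R \right)} = 0 + 0 = 0$)
$26 + Y{\left(4,5 \right)} \left(-71\right) = 26 + 0 \left(-71\right) = 26 + 0 = 26$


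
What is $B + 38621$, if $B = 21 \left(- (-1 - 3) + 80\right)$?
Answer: $40385$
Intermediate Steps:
$B = 1764$ ($B = 21 \left(\left(-1\right) \left(-4\right) + 80\right) = 21 \left(4 + 80\right) = 21 \cdot 84 = 1764$)
$B + 38621 = 1764 + 38621 = 40385$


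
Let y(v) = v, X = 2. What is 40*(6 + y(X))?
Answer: 320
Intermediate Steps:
40*(6 + y(X)) = 40*(6 + 2) = 40*8 = 320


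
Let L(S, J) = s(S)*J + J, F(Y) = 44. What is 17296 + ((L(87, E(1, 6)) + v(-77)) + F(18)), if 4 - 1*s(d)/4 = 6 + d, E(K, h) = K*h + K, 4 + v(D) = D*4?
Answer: 14543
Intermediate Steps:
v(D) = -4 + 4*D (v(D) = -4 + D*4 = -4 + 4*D)
E(K, h) = K + K*h
s(d) = -8 - 4*d (s(d) = 16 - 4*(6 + d) = 16 + (-24 - 4*d) = -8 - 4*d)
L(S, J) = J + J*(-8 - 4*S) (L(S, J) = (-8 - 4*S)*J + J = J*(-8 - 4*S) + J = J + J*(-8 - 4*S))
17296 + ((L(87, E(1, 6)) + v(-77)) + F(18)) = 17296 + ((-1*(1 + 6)*(7 + 4*87) + (-4 + 4*(-77))) + 44) = 17296 + ((-1*7*(7 + 348) + (-4 - 308)) + 44) = 17296 + ((-1*7*355 - 312) + 44) = 17296 + ((-2485 - 312) + 44) = 17296 + (-2797 + 44) = 17296 - 2753 = 14543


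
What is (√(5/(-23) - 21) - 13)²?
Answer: 3399/23 - 52*I*√2806/23 ≈ 147.78 - 119.76*I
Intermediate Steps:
(√(5/(-23) - 21) - 13)² = (√(5*(-1/23) - 21) - 13)² = (√(-5/23 - 21) - 13)² = (√(-488/23) - 13)² = (2*I*√2806/23 - 13)² = (-13 + 2*I*√2806/23)²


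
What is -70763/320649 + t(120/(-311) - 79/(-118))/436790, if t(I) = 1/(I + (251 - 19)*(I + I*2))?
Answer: -16017423249631372/72579893688517845 ≈ -0.22069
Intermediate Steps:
t(I) = 1/(697*I) (t(I) = 1/(I + 232*(I + 2*I)) = 1/(I + 232*(3*I)) = 1/(I + 696*I) = 1/(697*I))
-70763/320649 + t(120/(-311) - 79/(-118))/436790 = -70763/320649 + (1/(697*(120/(-311) - 79/(-118))))/436790 = -70763*1/320649 + (1/(697*(120*(-1/311) - 79*(-1/118))))*(1/436790) = -10109/45807 + (1/(697*(-120/311 + 79/118)))*(1/436790) = -10109/45807 + (1/(697*(10409/36698)))*(1/436790) = -10109/45807 + ((1/697)*(36698/10409))*(1/436790) = -10109/45807 + (36698/7255073)*(1/436790) = -10109/45807 + 18349/1584471667835 = -16017423249631372/72579893688517845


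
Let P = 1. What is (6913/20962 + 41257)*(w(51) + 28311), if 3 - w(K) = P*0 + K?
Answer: 109609255707/94 ≈ 1.1661e+9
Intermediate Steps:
w(K) = 3 - K (w(K) = 3 - (1*0 + K) = 3 - (0 + K) = 3 - K)
(6913/20962 + 41257)*(w(51) + 28311) = (6913/20962 + 41257)*((3 - 1*51) + 28311) = (6913*(1/20962) + 41257)*((3 - 51) + 28311) = (31/94 + 41257)*(-48 + 28311) = (3878189/94)*28263 = 109609255707/94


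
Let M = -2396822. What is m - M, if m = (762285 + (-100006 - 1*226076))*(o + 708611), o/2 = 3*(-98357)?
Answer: 51678930029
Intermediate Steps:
o = -590142 (o = 2*(3*(-98357)) = 2*(-295071) = -590142)
m = 51676533207 (m = (762285 + (-100006 - 1*226076))*(-590142 + 708611) = (762285 + (-100006 - 226076))*118469 = (762285 - 326082)*118469 = 436203*118469 = 51676533207)
m - M = 51676533207 - 1*(-2396822) = 51676533207 + 2396822 = 51678930029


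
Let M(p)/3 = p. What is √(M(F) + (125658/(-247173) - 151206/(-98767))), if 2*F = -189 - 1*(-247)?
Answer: √5828774405499977591631/8137511897 ≈ 9.3820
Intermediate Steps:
F = 29 (F = (-189 - 1*(-247))/2 = (-189 + 247)/2 = (½)*58 = 29)
M(p) = 3*p
√(M(F) + (125658/(-247173) - 151206/(-98767))) = √(3*29 + (125658/(-247173) - 151206/(-98767))) = √(87 + (125658*(-1/247173) - 151206*(-1/98767))) = √(87 + (-41886/82391 + 151206/98767)) = √(87 + 8321058984/8137511897) = √(716284594023/8137511897) = √5828774405499977591631/8137511897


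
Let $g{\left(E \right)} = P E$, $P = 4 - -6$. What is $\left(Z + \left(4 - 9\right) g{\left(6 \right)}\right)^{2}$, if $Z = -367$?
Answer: $444889$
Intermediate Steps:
$P = 10$ ($P = 4 + 6 = 10$)
$g{\left(E \right)} = 10 E$
$\left(Z + \left(4 - 9\right) g{\left(6 \right)}\right)^{2} = \left(-367 + \left(4 - 9\right) 10 \cdot 6\right)^{2} = \left(-367 - 300\right)^{2} = \left(-667\right)^{2} = 444889$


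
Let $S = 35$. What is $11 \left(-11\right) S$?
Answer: $-4235$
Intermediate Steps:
$11 \left(-11\right) S = 11 \left(-11\right) 35 = \left(-121\right) 35 = -4235$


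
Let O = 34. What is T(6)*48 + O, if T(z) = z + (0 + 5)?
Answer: 562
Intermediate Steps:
T(z) = 5 + z (T(z) = z + 5 = 5 + z)
T(6)*48 + O = (5 + 6)*48 + 34 = 11*48 + 34 = 528 + 34 = 562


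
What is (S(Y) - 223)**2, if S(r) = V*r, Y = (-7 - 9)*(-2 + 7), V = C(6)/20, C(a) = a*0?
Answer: 49729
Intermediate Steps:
C(a) = 0
V = 0 (V = 0/20 = 0*(1/20) = 0)
Y = -80 (Y = -16*5 = -80)
S(r) = 0 (S(r) = 0*r = 0)
(S(Y) - 223)**2 = (0 - 223)**2 = (-223)**2 = 49729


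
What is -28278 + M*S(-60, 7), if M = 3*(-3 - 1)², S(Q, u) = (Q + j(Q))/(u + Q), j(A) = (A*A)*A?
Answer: 8872146/53 ≈ 1.6740e+5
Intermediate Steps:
j(A) = A³ (j(A) = A²*A = A³)
S(Q, u) = (Q + Q³)/(Q + u) (S(Q, u) = (Q + Q³)/(u + Q) = (Q + Q³)/(Q + u))
M = 48 (M = 3*(-4)² = 3*16 = 48)
-28278 + M*S(-60, 7) = -28278 + 48*((-60 + (-60)³)/(-60 + 7)) = -28278 + 48*((-60 - 216000)/(-53)) = -28278 + 48*(-1/53*(-216060)) = -28278 + 48*(216060/53) = -28278 + 10370880/53 = 8872146/53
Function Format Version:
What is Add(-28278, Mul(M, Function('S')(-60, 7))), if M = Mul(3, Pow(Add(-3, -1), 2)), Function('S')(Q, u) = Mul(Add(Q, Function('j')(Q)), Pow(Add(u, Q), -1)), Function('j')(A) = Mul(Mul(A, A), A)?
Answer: Rational(8872146, 53) ≈ 1.6740e+5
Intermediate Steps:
Function('j')(A) = Pow(A, 3) (Function('j')(A) = Mul(Pow(A, 2), A) = Pow(A, 3))
Function('S')(Q, u) = Mul(Pow(Add(Q, u), -1), Add(Q, Pow(Q, 3))) (Function('S')(Q, u) = Mul(Add(Q, Pow(Q, 3)), Pow(Add(u, Q), -1)) = Mul(Add(Q, Pow(Q, 3)), Pow(Add(Q, u), -1)) = Mul(Pow(Add(Q, u), -1), Add(Q, Pow(Q, 3))))
M = 48 (M = Mul(3, Pow(-4, 2)) = Mul(3, 16) = 48)
Add(-28278, Mul(M, Function('S')(-60, 7))) = Add(-28278, Mul(48, Mul(Pow(Add(-60, 7), -1), Add(-60, Pow(-60, 3))))) = Add(-28278, Mul(48, Mul(Pow(-53, -1), Add(-60, -216000)))) = Add(-28278, Mul(48, Mul(Rational(-1, 53), -216060))) = Add(-28278, Mul(48, Rational(216060, 53))) = Add(-28278, Rational(10370880, 53)) = Rational(8872146, 53)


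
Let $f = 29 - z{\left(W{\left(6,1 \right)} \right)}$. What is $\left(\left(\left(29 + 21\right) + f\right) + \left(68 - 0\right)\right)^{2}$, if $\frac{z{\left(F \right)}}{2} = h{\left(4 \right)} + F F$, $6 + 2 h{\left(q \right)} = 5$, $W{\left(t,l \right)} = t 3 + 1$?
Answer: $329476$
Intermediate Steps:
$W{\left(t,l \right)} = 1 + 3 t$ ($W{\left(t,l \right)} = 3 t + 1 = 1 + 3 t$)
$h{\left(q \right)} = - \frac{1}{2}$ ($h{\left(q \right)} = -3 + \frac{1}{2} \cdot 5 = -3 + \frac{5}{2} = - \frac{1}{2}$)
$z{\left(F \right)} = -1 + 2 F^{2}$ ($z{\left(F \right)} = 2 \left(- \frac{1}{2} + F F\right) = 2 \left(- \frac{1}{2} + F^{2}\right) = -1 + 2 F^{2}$)
$f = -692$ ($f = 29 - \left(-1 + 2 \left(1 + 3 \cdot 6\right)^{2}\right) = 29 - \left(-1 + 2 \left(1 + 18\right)^{2}\right) = 29 - \left(-1 + 2 \cdot 19^{2}\right) = 29 - \left(-1 + 2 \cdot 361\right) = 29 - \left(-1 + 722\right) = 29 - 721 = -692$)
$\left(\left(\left(29 + 21\right) + f\right) + \left(68 - 0\right)\right)^{2} = \left(\left(\left(29 + 21\right) - 692\right) + \left(68 - 0\right)\right)^{2} = \left(\left(50 - 692\right) + \left(68 + 0\right)\right)^{2} = \left(-642 + 68\right)^{2} = \left(-574\right)^{2} = 329476$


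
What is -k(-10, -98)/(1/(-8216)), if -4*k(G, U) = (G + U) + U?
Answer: 423124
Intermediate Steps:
k(G, U) = -U/2 - G/4 (k(G, U) = -((G + U) + U)/4 = -(G + 2*U)/4 = -U/2 - G/4)
-k(-10, -98)/(1/(-8216)) = -(-½*(-98) - ¼*(-10))/(1/(-8216)) = -(49 + 5/2)/(-1/8216) = -103*(-8216)/2 = -1*(-423124) = 423124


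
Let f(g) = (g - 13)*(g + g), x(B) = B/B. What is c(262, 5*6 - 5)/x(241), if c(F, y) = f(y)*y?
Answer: 15000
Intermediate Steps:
x(B) = 1
f(g) = 2*g*(-13 + g) (f(g) = (-13 + g)*(2*g) = 2*g*(-13 + g))
c(F, y) = 2*y²*(-13 + y) (c(F, y) = (2*y*(-13 + y))*y = 2*y²*(-13 + y))
c(262, 5*6 - 5)/x(241) = (2*(5*6 - 5)²*(-13 + (5*6 - 5)))/1 = (2*(30 - 5)²*(-13 + (30 - 5)))*1 = (2*25²*(-13 + 25))*1 = (2*625*12)*1 = 15000*1 = 15000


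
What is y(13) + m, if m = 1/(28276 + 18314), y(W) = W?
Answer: 605671/46590 ≈ 13.000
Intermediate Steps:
m = 1/46590 ≈ 2.1464e-5
y(13) + m = 13 + 1/46590 = 605671/46590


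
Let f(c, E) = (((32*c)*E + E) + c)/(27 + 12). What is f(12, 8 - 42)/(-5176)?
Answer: 503/7764 ≈ 0.064786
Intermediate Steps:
f(c, E) = E/39 + c/39 + 32*E*c/39 (f(c, E) = ((32*E*c + E) + c)/39 = ((E + 32*E*c) + c)*(1/39) = (E + c + 32*E*c)*(1/39) = E/39 + c/39 + 32*E*c/39)
f(12, 8 - 42)/(-5176) = ((8 - 42)/39 + (1/39)*12 + (32/39)*(8 - 42)*12)/(-5176) = ((1/39)*(-34) + 4/13 + (32/39)*(-34)*12)*(-1/5176) = (-34/39 + 4/13 - 4352/13)*(-1/5176) = -1006/3*(-1/5176) = 503/7764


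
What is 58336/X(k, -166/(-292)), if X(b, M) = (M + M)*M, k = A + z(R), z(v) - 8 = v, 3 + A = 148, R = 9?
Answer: 621745088/6889 ≈ 90252.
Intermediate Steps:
A = 145 (A = -3 + 148 = 145)
z(v) = 8 + v
k = 162 (k = 145 + (8 + 9) = 145 + 17 = 162)
X(b, M) = 2*M² (X(b, M) = (2*M)*M = 2*M²)
58336/X(k, -166/(-292)) = 58336/((2*(-166/(-292))²)) = 58336/((2*(-166*(-1/292))²)) = 58336/((2*(83/146)²)) = 58336/((2*(6889/21316))) = 58336/(6889/10658) = 58336*(10658/6889) = 621745088/6889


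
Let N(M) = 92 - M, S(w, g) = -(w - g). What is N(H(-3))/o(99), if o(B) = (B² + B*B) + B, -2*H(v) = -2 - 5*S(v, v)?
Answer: 91/19701 ≈ 0.0046191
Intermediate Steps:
S(w, g) = g - w
H(v) = 1 (H(v) = -(-2 - 5*(v - v))/2 = -(-2 - 5*0)/2 = -(-2 + 0)/2 = -½*(-2) = 1)
o(B) = B + 2*B² (o(B) = (B² + B²) + B = 2*B² + B = B + 2*B²)
N(H(-3))/o(99) = (92 - 1*1)/((99*(1 + 2*99))) = (92 - 1)/((99*(1 + 198))) = 91/((99*199)) = 91/19701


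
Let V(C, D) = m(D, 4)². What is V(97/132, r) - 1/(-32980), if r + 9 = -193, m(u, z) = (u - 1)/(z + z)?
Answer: 339768221/527680 ≈ 643.89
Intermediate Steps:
m(u, z) = (-1 + u)/(2*z) (m(u, z) = (-1 + u)/((2*z)) = (-1 + u)*(1/(2*z)) = (-1 + u)/(2*z))
r = -202 (r = -9 - 193 = -202)
V(C, D) = (-⅛ + D/8)² (V(C, D) = ((½)*(-1 + D)/4)² = ((½)*(¼)*(-1 + D))² = (-⅛ + D/8)²)
V(97/132, r) - 1/(-32980) = (-1 - 202)²/64 - 1/(-32980) = (1/64)*(-203)² - 1*(-1/32980) = (1/64)*41209 + 1/32980 = 41209/64 + 1/32980 = 339768221/527680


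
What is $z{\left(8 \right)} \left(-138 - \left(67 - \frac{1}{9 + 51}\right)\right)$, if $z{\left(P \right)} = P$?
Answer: $- \frac{24598}{15} \approx -1639.9$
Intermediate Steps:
$z{\left(8 \right)} \left(-138 - \left(67 - \frac{1}{9 + 51}\right)\right) = 8 \left(-138 - \left(67 - \frac{1}{9 + 51}\right)\right) = 8 \left(-138 - \left(67 - \frac{1}{60}\right)\right) = 8 \left(-138 - \frac{4019}{60}\right) = 8 \left(- \frac{12299}{60}\right) = - \frac{24598}{15}$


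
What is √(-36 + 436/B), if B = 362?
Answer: I*√1139938/181 ≈ 5.8988*I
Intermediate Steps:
√(-36 + 436/B) = √(-36 + 436/362) = √(-36 + 436*(1/362)) = √(-36 + 218/181) = √(-6298/181) = I*√1139938/181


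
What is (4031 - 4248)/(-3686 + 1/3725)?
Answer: 808325/13730349 ≈ 0.058871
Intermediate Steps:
(4031 - 4248)/(-3686 + 1/3725) = -217/(-3686 + 1/3725) = -217/(-13730349/3725) = -217*(-3725/13730349) = 808325/13730349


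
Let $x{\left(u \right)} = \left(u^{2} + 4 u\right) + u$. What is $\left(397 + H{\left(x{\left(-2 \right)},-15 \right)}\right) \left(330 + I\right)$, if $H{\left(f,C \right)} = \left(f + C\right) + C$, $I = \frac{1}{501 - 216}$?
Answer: $\frac{1786969}{15} \approx 1.1913 \cdot 10^{5}$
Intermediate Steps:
$I = \frac{1}{285} \approx 0.0035088$
$x{\left(u \right)} = u^{2} + 5 u$
$H{\left(f,C \right)} = f + 2 C$ ($H{\left(f,C \right)} = \left(C + f\right) + C = f + 2 C$)
$\left(397 + H{\left(x{\left(-2 \right)},-15 \right)}\right) \left(330 + I\right) = \left(397 - \left(30 + 2 \left(5 - 2\right)\right)\right) \left(330 + \frac{1}{285}\right) = \left(397 - 36\right) \frac{94051}{285} = 361 \cdot \frac{94051}{285} = \frac{1786969}{15}$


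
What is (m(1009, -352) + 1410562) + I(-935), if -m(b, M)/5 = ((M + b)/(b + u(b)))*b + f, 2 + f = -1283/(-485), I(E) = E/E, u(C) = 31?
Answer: 28395151423/20176 ≈ 1.4074e+6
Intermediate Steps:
I(E) = 1
f = 313/485 (f = -2 - 1283/(-485) = -2 - 1283*(-1/485) = -2 + 1283/485 = 313/485 ≈ 0.64536)
m(b, M) = -313/97 - 5*b*(M + b)/(31 + b) (m(b, M) = -5*(((M + b)/(b + 31))*b + 313/485) = -5*(((M + b)/(31 + b))*b + 313/485) = -5*(b*(M + b)/(31 + b) + 313/485) = -5*(313/485 + b*(M + b)/(31 + b)) = -313/97 - 5*b*(M + b)/(31 + b))
(m(1009, -352) + 1410562) + I(-935) = ((-9703 - 485*1009**2 - 313*1009 - 485*(-352)*1009)/(97*(31 + 1009)) + 1410562) + 1 = ((1/97)*(-9703 - 485*1018081 - 315817 + 172256480)/1040 + 1410562) + 1 = ((1/97)*(1/1040)*(-9703 - 493769285 - 315817 + 172256480) + 1410562) + 1 = ((1/97)*(1/1040)*(-321838325) + 1410562) + 1 = (-64367665/20176 + 1410562) + 1 = 28395131247/20176 + 1 = 28395151423/20176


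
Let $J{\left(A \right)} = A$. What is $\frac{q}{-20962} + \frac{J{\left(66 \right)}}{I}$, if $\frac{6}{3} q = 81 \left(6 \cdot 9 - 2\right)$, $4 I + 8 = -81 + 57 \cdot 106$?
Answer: $- \frac{3501525}{62393393} \approx -0.05612$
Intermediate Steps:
$I = \frac{5953}{4}$ ($I = -2 + \frac{-81 + 57 \cdot 106}{4} = -2 + \frac{-81 + 6042}{4} = -2 + \frac{1}{4} \cdot 5961 = -2 + \frac{5961}{4} = \frac{5953}{4} \approx 1488.3$)
$q = 2106$ ($q = \frac{81 \left(6 \cdot 9 - 2\right)}{2} = \frac{81 \left(54 - 2\right)}{2} = \frac{81 \cdot 52}{2} = \frac{1}{2} \cdot 4212 = 2106$)
$\frac{q}{-20962} + \frac{J{\left(66 \right)}}{I} = \frac{2106}{-20962} + \frac{66}{\frac{5953}{4}} = 2106 \left(- \frac{1}{20962}\right) + 66 \cdot \frac{4}{5953} = - \frac{1053}{10481} + \frac{264}{5953} = - \frac{3501525}{62393393}$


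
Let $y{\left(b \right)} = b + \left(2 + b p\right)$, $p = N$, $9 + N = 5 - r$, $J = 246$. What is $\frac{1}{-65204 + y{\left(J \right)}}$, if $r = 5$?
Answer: $- \frac{1}{67170} \approx -1.4888 \cdot 10^{-5}$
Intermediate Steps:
$N = -9$ ($N = -9 + \left(5 - 5\right) = -9 + 0 = -9$)
$p = -9$
$y{\left(b \right)} = 2 - 8 b$ ($y{\left(b \right)} = b + \left(2 + b \left(-9\right)\right) = b - \left(-2 + 9 b\right) = 2 - 8 b$)
$\frac{1}{-65204 + y{\left(J \right)}} = \frac{1}{-65204 + \left(2 - 1968\right)} = \frac{1}{-65204 - 1966} = \frac{1}{-67170} = - \frac{1}{67170}$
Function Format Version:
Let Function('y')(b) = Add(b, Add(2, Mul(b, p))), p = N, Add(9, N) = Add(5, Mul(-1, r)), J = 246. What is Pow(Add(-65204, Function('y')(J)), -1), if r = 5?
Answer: Rational(-1, 67170) ≈ -1.4888e-5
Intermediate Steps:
N = -9 (N = Add(-9, Add(5, Mul(-1, 5))) = Add(-9, Add(5, -5)) = Add(-9, 0) = -9)
p = -9
Function('y')(b) = Add(2, Mul(-8, b)) (Function('y')(b) = Add(b, Add(2, Mul(b, -9))) = Add(b, Add(2, Mul(-9, b))) = Add(2, Mul(-8, b)))
Pow(Add(-65204, Function('y')(J)), -1) = Pow(Add(-65204, Add(2, Mul(-8, 246))), -1) = Pow(Add(-65204, Add(2, -1968)), -1) = Pow(Add(-65204, -1966), -1) = Pow(-67170, -1) = Rational(-1, 67170)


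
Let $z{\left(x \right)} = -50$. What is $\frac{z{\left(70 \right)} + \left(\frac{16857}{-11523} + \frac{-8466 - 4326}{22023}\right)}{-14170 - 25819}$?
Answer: $\frac{1467466153}{1127561075409} \approx 0.0013015$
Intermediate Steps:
$\frac{z{\left(70 \right)} + \left(\frac{16857}{-11523} + \frac{-8466 - 4326}{22023}\right)}{-14170 - 25819} = \frac{-50 + \left(\frac{16857}{-11523} + \frac{-8466 - 4326}{22023}\right)}{-14170 - 25819} = \frac{-50 + \left(16857 \left(- \frac{1}{11523}\right) - \frac{4264}{7341}\right)}{-39989} = \left(-50 - \frac{57627103}{28196781}\right) \left(- \frac{1}{39989}\right) = \left(- \frac{1467466153}{28196781}\right) \left(- \frac{1}{39989}\right) = \frac{1467466153}{1127561075409}$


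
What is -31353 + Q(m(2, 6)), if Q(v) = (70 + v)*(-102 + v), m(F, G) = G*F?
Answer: -38733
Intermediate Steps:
m(F, G) = F*G
Q(v) = (-102 + v)*(70 + v)
-31353 + Q(m(2, 6)) = -31353 + (-7140 + (2*6)² - 64*6) = -31353 + (-7140 + 12² - 32*12) = -31353 + (-7140 + 144 - 384) = -31353 - 7380 = -38733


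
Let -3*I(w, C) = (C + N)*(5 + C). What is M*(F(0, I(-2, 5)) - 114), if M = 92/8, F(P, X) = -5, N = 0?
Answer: -2737/2 ≈ -1368.5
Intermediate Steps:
I(w, C) = -C*(5 + C)/3 (I(w, C) = -(C + 0)*(5 + C)/3 = -C*(5 + C)/3)
M = 23/2 (M = 92*(⅛) = 23/2 ≈ 11.500)
M*(F(0, I(-2, 5)) - 114) = 23*(-5 - 114)/2 = (23/2)*(-119) = -2737/2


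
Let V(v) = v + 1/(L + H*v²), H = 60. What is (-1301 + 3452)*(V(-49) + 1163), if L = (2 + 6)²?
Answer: 345351948687/144124 ≈ 2.3962e+6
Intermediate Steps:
L = 64 (L = 8² = 64)
V(v) = v + 1/(64 + 60*v²)
(-1301 + 3452)*(V(-49) + 1163) = (-1301 + 3452)*((1 + 60*(-49)³ + 64*(-49))/(4*(16 + 15*(-49)²)) + 1163) = 2151*((1 + 60*(-117649) - 3136)/(4*(16 + 15*2401)) + 1163) = 2151*((1 - 7058940 - 3136)/(4*(16 + 36015)) + 1163) = 2151*((¼)*(-7062075)/36031 + 1163) = 2151*((¼)*(1/36031)*(-7062075) + 1163) = 2151*(-7062075/144124 + 1163) = 2151*(160554137/144124) = 345351948687/144124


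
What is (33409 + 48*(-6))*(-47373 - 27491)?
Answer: -2479570544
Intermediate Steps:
(33409 + 48*(-6))*(-47373 - 27491) = (33409 - 288)*(-74864) = 33121*(-74864) = -2479570544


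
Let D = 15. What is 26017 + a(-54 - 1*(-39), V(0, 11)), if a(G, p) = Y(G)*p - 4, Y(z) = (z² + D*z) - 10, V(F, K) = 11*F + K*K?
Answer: 24803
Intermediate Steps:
V(F, K) = K² + 11*F (V(F, K) = 11*F + K² = K² + 11*F)
Y(z) = -10 + z² + 15*z (Y(z) = (z² + 15*z) - 10 = -10 + z² + 15*z)
a(G, p) = -4 + p*(-10 + G² + 15*G) (a(G, p) = (-10 + G² + 15*G)*p - 4 = p*(-10 + G² + 15*G) - 4 = -4 + p*(-10 + G² + 15*G))
26017 + a(-54 - 1*(-39), V(0, 11)) = 26017 + (-4 + (11² + 11*0)*(-10 + (-54 - 1*(-39))² + 15*(-54 - 1*(-39)))) = 26017 + (-4 + (121 + 0)*(-10 + (-54 + 39)² + 15*(-54 + 39))) = 26017 + (-4 + 121*(-10 + (-15)² + 15*(-15))) = 26017 + (-4 + 121*(-10 + 225 - 225)) = 26017 + (-4 + 121*(-10)) = 26017 + (-4 - 1210) = 26017 - 1214 = 24803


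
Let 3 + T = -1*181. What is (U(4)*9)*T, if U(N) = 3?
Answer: -4968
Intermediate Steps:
T = -184 (T = -3 - 1*181 = -3 - 181 = -184)
(U(4)*9)*T = (3*9)*(-184) = 27*(-184) = -4968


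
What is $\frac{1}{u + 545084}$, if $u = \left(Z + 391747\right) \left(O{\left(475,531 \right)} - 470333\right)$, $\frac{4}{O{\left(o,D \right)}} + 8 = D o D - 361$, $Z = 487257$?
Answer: $- \frac{66965553}{27685169679596478136} \approx -2.4188 \cdot 10^{-12}$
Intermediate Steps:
$O{\left(o,D \right)} = \frac{4}{-369 + o D^{2}}$ ($O{\left(o,D \right)} = \frac{4}{-8 + \left(D o D - 361\right)} = \frac{4}{-8 + \left(o D^{2} - 361\right)} = \frac{4}{-8 + \left(-361 + o D^{2}\right)} = \frac{4}{-369 + o D^{2}}$)
$u = - \frac{27685206181447969588}{66965553}$ ($u = \left(487257 + 391747\right) \left(\frac{4}{-369 + 475 \cdot 531^{2}} - 470333\right) = 879004 \left(\frac{4}{-369 + 475 \cdot 281961} - 470333\right) = 879004 \left(\frac{4}{-369 + 133931475} - 470333\right) = 879004 \left(\frac{4}{133931106} - 470333\right) = 879004 \left(4 \cdot \frac{1}{133931106} - 470333\right) = 879004 \left(\frac{2}{66965553} - 470333\right) = 879004 \left(- \frac{31496109439147}{66965553}\right) = - \frac{27685206181447969588}{66965553} \approx -4.1342 \cdot 10^{11}$)
$\frac{1}{u + 545084} = \frac{1}{- \frac{27685206181447969588}{66965553} + 545084} = \frac{1}{- \frac{27685169679596478136}{66965553}} = - \frac{66965553}{27685169679596478136}$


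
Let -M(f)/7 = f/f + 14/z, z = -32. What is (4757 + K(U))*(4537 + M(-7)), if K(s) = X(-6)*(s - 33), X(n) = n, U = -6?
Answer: 361992239/16 ≈ 2.2625e+7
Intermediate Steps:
K(s) = 198 - 6*s (K(s) = -6*(s - 33) = -6*(-33 + s) = 198 - 6*s)
M(f) = -63/16 (M(f) = -7*(f/f + 14/(-32)) = -7*(1 + 14*(-1/32)) = -7*(1 - 7/16) = -7*9/16 = -63/16)
(4757 + K(U))*(4537 + M(-7)) = (4757 + (198 - 6*(-6)))*(4537 - 63/16) = (4757 + (198 + 36))*(72529/16) = (4757 + 234)*(72529/16) = 4991*(72529/16) = 361992239/16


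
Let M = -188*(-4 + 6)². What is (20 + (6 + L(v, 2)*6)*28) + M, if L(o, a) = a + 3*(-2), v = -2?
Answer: -1236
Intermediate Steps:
M = -752 (M = -188*2² = -188*4 = -752)
L(o, a) = -6 + a (L(o, a) = a - 6 = -6 + a)
(20 + (6 + L(v, 2)*6)*28) + M = (20 + (6 + (-6 + 2)*6)*28) - 752 = (20 + (6 - 4*6)*28) - 752 = (20 + (6 - 24)*28) - 752 = (20 - 18*28) - 752 = (20 - 504) - 752 = -484 - 752 = -1236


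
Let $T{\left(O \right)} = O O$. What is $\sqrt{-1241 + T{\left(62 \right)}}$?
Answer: $\sqrt{2603} \approx 51.02$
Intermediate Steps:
$T{\left(O \right)} = O^{2}$
$\sqrt{-1241 + T{\left(62 \right)}} = \sqrt{-1241 + 62^{2}} = \sqrt{-1241 + 3844} = \sqrt{2603}$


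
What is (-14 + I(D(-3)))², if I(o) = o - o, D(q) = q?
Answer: 196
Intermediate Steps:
I(o) = 0
(-14 + I(D(-3)))² = (-14 + 0)² = (-14)² = 196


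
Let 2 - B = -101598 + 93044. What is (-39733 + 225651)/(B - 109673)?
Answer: -185918/101117 ≈ -1.8386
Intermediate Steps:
B = 8556 (B = 2 - (-101598 + 93044) = 2 - 1*(-8554) = 2 + 8554 = 8556)
(-39733 + 225651)/(B - 109673) = (-39733 + 225651)/(8556 - 109673) = 185918/(-101117) = 185918*(-1/101117) = -185918/101117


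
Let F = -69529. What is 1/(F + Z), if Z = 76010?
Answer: 1/6481 ≈ 0.00015430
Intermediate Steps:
1/(F + Z) = 1/(-69529 + 76010) = 1/6481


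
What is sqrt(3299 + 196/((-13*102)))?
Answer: sqrt(1450073157)/663 ≈ 57.436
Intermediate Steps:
sqrt(3299 + 196/((-13*102))) = sqrt(3299 + 196/(-1326)) = sqrt(3299 + 196*(-1/1326)) = sqrt(3299 - 98/663) = sqrt(2187139/663) = sqrt(1450073157)/663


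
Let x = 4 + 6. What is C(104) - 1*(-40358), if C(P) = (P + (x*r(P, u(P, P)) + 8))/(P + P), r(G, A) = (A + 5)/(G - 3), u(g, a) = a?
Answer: 32609741/808 ≈ 40359.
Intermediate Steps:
r(G, A) = (5 + A)/(-3 + G)
x = 10
C(P) = (8 + P + 10*(5 + P)/(-3 + P))/(2*P) (C(P) = (P + (10*((5 + P)/(-3 + P)) + 8))/(P + P) = (P + (10*(5 + P)/(-3 + P) + 8))/((2*P)) = (P + (8 + 10*(5 + P)/(-3 + P)))*(1/(2*P)) = (8 + P + 10*(5 + P)/(-3 + P))*(1/(2*P)) = (8 + P + 10*(5 + P)/(-3 + P))/(2*P))
C(104) - 1*(-40358) = (½)*(26 + 104² + 15*104)/(104*(-3 + 104)) - 1*(-40358) = (½)*(1/104)*(26 + 10816 + 1560)/101 + 40358 = (½)*(1/104)*(1/101)*12402 + 40358 = 477/808 + 40358 = 32609741/808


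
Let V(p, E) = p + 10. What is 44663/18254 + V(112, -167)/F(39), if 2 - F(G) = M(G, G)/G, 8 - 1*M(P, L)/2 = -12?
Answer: 44274863/346826 ≈ 127.66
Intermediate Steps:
M(P, L) = 40 (M(P, L) = 16 - 2*(-12) = 16 + 24 = 40)
V(p, E) = 10 + p
F(G) = 2 - 40/G
44663/18254 + V(112, -167)/F(39) = 44663/18254 + (10 + 112)/(2 - 40/39) = 44663*(1/18254) + 122/(2 - 40*1/39) = 44663/18254 + 122/(2 - 40/39) = 44663/18254 + 122/(38/39) = 44663/18254 + 122*(39/38) = 44663/18254 + 2379/19 = 44274863/346826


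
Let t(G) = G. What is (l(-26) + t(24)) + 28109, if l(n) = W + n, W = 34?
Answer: 28141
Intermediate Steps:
l(n) = 34 + n
(l(-26) + t(24)) + 28109 = ((34 - 26) + 24) + 28109 = (8 + 24) + 28109 = 32 + 28109 = 28141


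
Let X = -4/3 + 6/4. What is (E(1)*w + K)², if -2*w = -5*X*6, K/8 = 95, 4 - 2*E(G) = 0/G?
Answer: 585225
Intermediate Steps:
E(G) = 2 (E(G) = 2 - 0/G = 2 - ½*0 = 2 + 0 = 2)
X = ⅙ (X = -4*⅓ + 6*(¼) = -4/3 + 3/2 = ⅙ ≈ 0.16667)
K = 760 (K = 8*95 = 760)
w = 5/2 (w = -(-5*⅙)*6/2 = -(-5)*6/12 = -½*(-5) = 5/2 ≈ 2.5000)
(E(1)*w + K)² = (2*(5/2) + 760)² = (5 + 760)² = 765² = 585225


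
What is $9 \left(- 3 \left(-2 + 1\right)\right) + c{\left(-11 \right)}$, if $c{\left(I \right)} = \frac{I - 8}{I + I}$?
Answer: $\frac{613}{22} \approx 27.864$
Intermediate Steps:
$c{\left(I \right)} = \frac{-8 + I}{2 I}$
$9 \left(- 3 \left(-2 + 1\right)\right) + c{\left(-11 \right)} = 9 \left(- 3 \left(-2 + 1\right)\right) + \frac{-8 - 11}{2 \left(-11\right)} = 9 \left(\left(-3\right) \left(-1\right)\right) + \frac{1}{2} \left(- \frac{1}{11}\right) \left(-19\right) = 9 \cdot 3 + \frac{19}{22} = 27 + \frac{19}{22} = \frac{613}{22}$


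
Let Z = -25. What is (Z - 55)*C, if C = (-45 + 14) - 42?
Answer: 5840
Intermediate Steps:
C = -73 (C = -31 - 42 = -73)
(Z - 55)*C = (-25 - 55)*(-73) = -80*(-73) = 5840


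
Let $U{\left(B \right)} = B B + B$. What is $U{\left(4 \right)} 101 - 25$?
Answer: $1995$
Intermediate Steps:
$U{\left(B \right)} = B + B^{2}$ ($U{\left(B \right)} = B^{2} + B = B + B^{2}$)
$U{\left(4 \right)} 101 - 25 = 4 \left(1 + 4\right) 101 - 25 = 4 \cdot 5 \cdot 101 - 25 = 20 \cdot 101 - 25 = 2020 - 25 = 1995$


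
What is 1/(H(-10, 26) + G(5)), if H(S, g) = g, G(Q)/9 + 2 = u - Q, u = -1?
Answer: -1/46 ≈ -0.021739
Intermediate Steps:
G(Q) = -27 - 9*Q (G(Q) = -18 + 9*(-1 - Q) = -18 + (-9 - 9*Q) = -27 - 9*Q)
1/(H(-10, 26) + G(5)) = 1/(26 + (-27 - 9*5)) = 1/(26 + (-27 - 45)) = 1/(26 - 72) = 1/(-46) = -1/46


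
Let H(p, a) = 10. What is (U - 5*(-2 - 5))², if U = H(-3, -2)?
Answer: 2025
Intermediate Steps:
U = 10
(U - 5*(-2 - 5))² = (10 - 5*(-2 - 5))² = (10 - 5*(-7))² = (10 + 35)² = 45² = 2025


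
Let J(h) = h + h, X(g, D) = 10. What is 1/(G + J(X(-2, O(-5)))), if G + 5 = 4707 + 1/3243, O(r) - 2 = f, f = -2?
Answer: 3243/15313447 ≈ 0.00021177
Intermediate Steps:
O(r) = 0 (O(r) = 2 - 2 = 0)
G = 15248587/3243 (G = -5 + (4707 + 1/3243) = -5 + 15264802/3243 = 15248587/3243 ≈ 4702.0)
J(h) = 2*h
1/(G + J(X(-2, O(-5)))) = 1/(15248587/3243 + 2*10) = 1/(15248587/3243 + 20) = 1/(15313447/3243) = 3243/15313447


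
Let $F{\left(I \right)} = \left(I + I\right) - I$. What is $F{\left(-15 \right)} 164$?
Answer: $-2460$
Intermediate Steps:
$F{\left(I \right)} = I$ ($F{\left(I \right)} = 2 I - I = I$)
$F{\left(-15 \right)} 164 = \left(-15\right) 164 = -2460$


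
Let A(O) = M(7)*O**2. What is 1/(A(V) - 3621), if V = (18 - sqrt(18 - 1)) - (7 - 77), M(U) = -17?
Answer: -3987/535993714 - 44*sqrt(17)/267996857 ≈ -8.1155e-6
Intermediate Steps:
V = 88 - sqrt(17) (V = (18 - sqrt(17)) - 1*(-70) = (18 - sqrt(17)) + 70 = 88 - sqrt(17) ≈ 83.877)
A(O) = -17*O**2
1/(A(V) - 3621) = 1/(-17*(88 - sqrt(17))**2 - 3621) = 1/(-3621 - 17*(88 - sqrt(17))**2)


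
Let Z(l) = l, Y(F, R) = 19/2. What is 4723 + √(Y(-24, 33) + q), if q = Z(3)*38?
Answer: 4723 + √494/2 ≈ 4734.1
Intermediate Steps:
Y(F, R) = 19/2 (Y(F, R) = 19*(½) = 19/2)
q = 114 (q = 3*38 = 114)
4723 + √(Y(-24, 33) + q) = 4723 + √(19/2 + 114) = 4723 + √(247/2) = 4723 + √494/2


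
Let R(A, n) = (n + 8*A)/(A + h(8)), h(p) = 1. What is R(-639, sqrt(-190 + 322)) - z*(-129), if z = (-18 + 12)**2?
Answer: 1483992/319 - sqrt(33)/319 ≈ 4652.0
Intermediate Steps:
z = 36 (z = (-6)**2 = 36)
R(A, n) = (n + 8*A)/(1 + A) (R(A, n) = (n + 8*A)/(A + 1) = (n + 8*A)/(1 + A))
R(-639, sqrt(-190 + 322)) - z*(-129) = (sqrt(-190 + 322) + 8*(-639))/(1 - 639) - 36*(-129) = (sqrt(132) - 5112)/(-638) - 1*(-4644) = -(2*sqrt(33) - 5112)/638 + 4644 = -(-5112 + 2*sqrt(33))/638 + 4644 = (2556/319 - sqrt(33)/319) + 4644 = 1483992/319 - sqrt(33)/319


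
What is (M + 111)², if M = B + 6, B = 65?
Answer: 33124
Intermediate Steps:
M = 71 (M = 65 + 6 = 71)
(M + 111)² = (71 + 111)² = 182² = 33124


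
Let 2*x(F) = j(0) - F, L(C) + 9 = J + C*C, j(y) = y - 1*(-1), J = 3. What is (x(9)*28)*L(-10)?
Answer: -10528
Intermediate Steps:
j(y) = 1 + y (j(y) = y + 1 = 1 + y)
L(C) = -6 + C**2 (L(C) = -9 + (3 + C*C) = -9 + (3 + C**2) = -6 + C**2)
x(F) = 1/2 - F/2 (x(F) = ((1 + 0) - F)/2 = (1 - F)/2 = 1/2 - F/2)
(x(9)*28)*L(-10) = ((1/2 - 1/2*9)*28)*(-6 + (-10)**2) = ((1/2 - 9/2)*28)*(-6 + 100) = -4*28*94 = -112*94 = -10528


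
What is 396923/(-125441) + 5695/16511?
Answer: -5839209158/2071156351 ≈ -2.8193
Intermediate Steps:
396923/(-125441) + 5695/16511 = 396923*(-1/125441) + 5695*(1/16511) = -396923/125441 + 5695/16511 = -5839209158/2071156351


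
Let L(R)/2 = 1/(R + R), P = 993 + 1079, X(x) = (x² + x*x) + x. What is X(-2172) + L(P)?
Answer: 19545167713/2072 ≈ 9.4330e+6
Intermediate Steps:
X(x) = x + 2*x² (X(x) = (x² + x²) + x = 2*x² + x = x + 2*x²)
P = 2072
L(R) = 1/R (L(R) = 2/(R + R) = 2/((2*R)) = 2*(1/(2*R)) = 1/R)
X(-2172) + L(P) = -2172*(1 + 2*(-2172)) + 1/2072 = -2172*(1 - 4344) + 1/2072 = -2172*(-4343) + 1/2072 = 9432996 + 1/2072 = 19545167713/2072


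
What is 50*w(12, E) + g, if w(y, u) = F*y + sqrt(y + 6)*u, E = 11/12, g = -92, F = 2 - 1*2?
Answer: -92 + 275*sqrt(2)/2 ≈ 102.45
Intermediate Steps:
F = 0 (F = 2 - 2 = 0)
E = 11/12 (E = 11*(1/12) = 11/12 ≈ 0.91667)
w(y, u) = u*sqrt(6 + y) (w(y, u) = 0*y + sqrt(y + 6)*u = 0 + sqrt(6 + y)*u = 0 + u*sqrt(6 + y) = u*sqrt(6 + y))
50*w(12, E) + g = 50*(11*sqrt(6 + 12)/12) - 92 = 50*(11*sqrt(18)/12) - 92 = 50*(11*(3*sqrt(2))/12) - 92 = 50*(11*sqrt(2)/4) - 92 = 275*sqrt(2)/2 - 92 = -92 + 275*sqrt(2)/2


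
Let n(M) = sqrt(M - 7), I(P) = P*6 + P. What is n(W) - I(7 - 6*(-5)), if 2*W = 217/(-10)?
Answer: -259 + I*sqrt(1785)/10 ≈ -259.0 + 4.2249*I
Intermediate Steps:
W = -217/20 (W = (217/(-10))/2 = (217*(-1/10))/2 = (1/2)*(-217/10) = -217/20 ≈ -10.850)
I(P) = 7*P (I(P) = 6*P + P = 7*P)
n(M) = sqrt(-7 + M)
n(W) - I(7 - 6*(-5)) = sqrt(-7 - 217/20) - 7*(7 - 6*(-5)) = sqrt(-357/20) - 7*(7 + 30) = I*sqrt(1785)/10 - 7*37 = I*sqrt(1785)/10 - 1*259 = I*sqrt(1785)/10 - 259 = -259 + I*sqrt(1785)/10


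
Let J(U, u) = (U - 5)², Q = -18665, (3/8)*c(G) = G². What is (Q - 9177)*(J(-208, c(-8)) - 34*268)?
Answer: -1009467394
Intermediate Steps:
c(G) = 8*G²/3
J(U, u) = (-5 + U)²
(Q - 9177)*(J(-208, c(-8)) - 34*268) = (-18665 - 9177)*((-5 - 208)² - 34*268) = -27842*((-213)² - 9112) = -27842*(45369 - 9112) = -27842*36257 = -1009467394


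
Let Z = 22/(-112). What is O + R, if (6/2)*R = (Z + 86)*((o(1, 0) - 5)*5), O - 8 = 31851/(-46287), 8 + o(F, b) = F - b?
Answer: -123034105/72002 ≈ -1708.8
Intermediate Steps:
o(F, b) = -8 + F - b (o(F, b) = -8 + (F - b) = -8 + F - b)
Z = -11/56 (Z = 22*(-1/112) = -11/56 ≈ -0.19643)
O = 37605/5143 (O = 8 + 31851/(-46287) = 8 + 31851*(-1/46287) = 8 - 3539/5143 = 37605/5143 ≈ 7.3119)
R = -24025/14 (R = ((-11/56 + 86)*(((-8 + 1 - 1*0) - 5)*5))/3 = (4805*(((-8 + 1 + 0) - 5)*5)/56)/3 = (4805*((-7 - 5)*5)/56)/3 = (4805*(-12*5)/56)/3 = ((4805/56)*(-60))/3 = (⅓)*(-72075/14) = -24025/14 ≈ -1716.1)
O + R = 37605/5143 - 24025/14 = -123034105/72002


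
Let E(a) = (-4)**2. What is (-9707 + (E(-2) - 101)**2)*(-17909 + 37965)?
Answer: -49778992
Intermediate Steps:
E(a) = 16
(-9707 + (E(-2) - 101)**2)*(-17909 + 37965) = (-9707 + (16 - 101)**2)*(-17909 + 37965) = (-9707 + (-85)**2)*20056 = (-9707 + 7225)*20056 = -2482*20056 = -49778992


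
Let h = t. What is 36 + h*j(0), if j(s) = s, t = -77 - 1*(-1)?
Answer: 36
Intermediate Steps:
t = -76 (t = -77 + 1 = -76)
h = -76
36 + h*j(0) = 36 - 76*0 = 36 + 0 = 36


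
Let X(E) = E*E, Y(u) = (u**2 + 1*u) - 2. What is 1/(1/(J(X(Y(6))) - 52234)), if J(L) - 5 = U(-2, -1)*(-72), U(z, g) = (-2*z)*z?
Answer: -51653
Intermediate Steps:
U(z, g) = -2*z**2
Y(u) = -2 + u + u**2 (Y(u) = (u**2 + u) - 2 = (u + u**2) - 2 = -2 + u + u**2)
X(E) = E**2
J(L) = 581 (J(L) = 5 - 2*(-2)**2*(-72) = 5 - 2*4*(-72) = 5 - 8*(-72) = 5 + 576 = 581)
1/(1/(J(X(Y(6))) - 52234)) = 1/(1/(581 - 52234)) = 1/(1/(-51653)) = 1/(-1/51653) = -51653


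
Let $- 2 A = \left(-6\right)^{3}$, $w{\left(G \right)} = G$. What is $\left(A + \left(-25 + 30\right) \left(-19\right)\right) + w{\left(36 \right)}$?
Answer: $49$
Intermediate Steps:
$A = 108$ ($A = - \frac{\left(-6\right)^{3}}{2} = \left(- \frac{1}{2}\right) \left(-216\right) = 108$)
$\left(A + \left(-25 + 30\right) \left(-19\right)\right) + w{\left(36 \right)} = \left(108 + \left(-25 + 30\right) \left(-19\right)\right) + 36 = \left(108 + 5 \left(-19\right)\right) + 36 = \left(108 - 95\right) + 36 = 13 + 36 = 49$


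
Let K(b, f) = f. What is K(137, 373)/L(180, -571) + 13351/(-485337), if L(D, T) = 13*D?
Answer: 49929787/378562860 ≈ 0.13189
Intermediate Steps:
K(137, 373)/L(180, -571) + 13351/(-485337) = 373/((13*180)) + 13351/(-485337) = 373/2340 + 13351*(-1/485337) = 373*(1/2340) - 13351/485337 = 373/2340 - 13351/485337 = 49929787/378562860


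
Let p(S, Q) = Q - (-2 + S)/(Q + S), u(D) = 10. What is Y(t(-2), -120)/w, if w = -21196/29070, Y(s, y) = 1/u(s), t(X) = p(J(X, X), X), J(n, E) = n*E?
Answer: -2907/21196 ≈ -0.13715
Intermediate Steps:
J(n, E) = E*n
p(S, Q) = Q - (-2 + S)/(Q + S)
t(X) = (2 + X³)/(X + X²) (t(X) = (2 + X² - X*X + X*(X*X))/(X + X*X) = (2 + X² - X² + X*X²)/(X + X²) = (2 + X² - X² + X³)/(X + X²) = (2 + X³)/(X + X²))
Y(s, y) = ⅒ (Y(s, y) = 1/10 = ⅒)
w = -10598/14535 (w = -21196*1/29070 = -10598/14535 ≈ -0.72914)
Y(t(-2), -120)/w = 1/(10*(-10598/14535)) = (⅒)*(-14535/10598) = -2907/21196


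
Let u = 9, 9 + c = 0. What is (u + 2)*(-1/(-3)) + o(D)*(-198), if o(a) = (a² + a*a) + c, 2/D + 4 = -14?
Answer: 16027/9 ≈ 1780.8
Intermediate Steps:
c = -9 (c = -9 + 0 = -9)
D = -⅑ (D = 2/(-4 - 14) = 2/(-18) = 2*(-1/18) = -⅑ ≈ -0.11111)
o(a) = -9 + 2*a² (o(a) = (a² + a*a) - 9 = (a² + a²) - 9 = 2*a² - 9 = -9 + 2*a²)
(u + 2)*(-1/(-3)) + o(D)*(-198) = (9 + 2)*(-1/(-3)) + (-9 + 2*(-⅑)²)*(-198) = 11*(-1*(-⅓)) + (-9 + 2*(1/81))*(-198) = 11*(⅓) + (-9 + 2/81)*(-198) = 11/3 - 727/81*(-198) = 11/3 + 15994/9 = 16027/9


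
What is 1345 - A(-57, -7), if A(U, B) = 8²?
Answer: 1281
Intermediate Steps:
A(U, B) = 64
1345 - A(-57, -7) = 1345 - 1*64 = 1345 - 64 = 1281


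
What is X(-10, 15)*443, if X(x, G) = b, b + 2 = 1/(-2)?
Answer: -2215/2 ≈ -1107.5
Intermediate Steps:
b = -5/2 (b = -2 + 1/(-2) = -2 - 1/2 = -5/2 ≈ -2.5000)
X(x, G) = -5/2
X(-10, 15)*443 = -5/2*443 = -2215/2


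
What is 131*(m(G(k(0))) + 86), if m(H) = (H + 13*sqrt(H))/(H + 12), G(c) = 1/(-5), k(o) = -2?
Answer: 664563/59 + 1703*I*sqrt(5)/59 ≈ 11264.0 + 64.543*I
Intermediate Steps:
G(c) = -1/5
m(H) = (H + 13*sqrt(H))/(12 + H)
131*(m(G(k(0))) + 86) = 131*((-1/5 + 13*sqrt(-1/5))/(12 - 1/5) + 86) = 131*((-1/5 + 13*(I*sqrt(5)/5))/(59/5) + 86) = 131*(5*(-1/5 + 13*I*sqrt(5)/5)/59 + 86) = 131*((-1/59 + 13*I*sqrt(5)/59) + 86) = 131*(5073/59 + 13*I*sqrt(5)/59) = 664563/59 + 1703*I*sqrt(5)/59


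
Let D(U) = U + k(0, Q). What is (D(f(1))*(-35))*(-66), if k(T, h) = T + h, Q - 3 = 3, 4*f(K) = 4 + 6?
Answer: 19635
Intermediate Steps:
f(K) = 5/2 (f(K) = (4 + 6)/4 = (¼)*10 = 5/2)
Q = 6 (Q = 3 + 3 = 6)
D(U) = 6 + U (D(U) = U + (0 + 6) = U + 6 = 6 + U)
(D(f(1))*(-35))*(-66) = ((6 + 5/2)*(-35))*(-66) = ((17/2)*(-35))*(-66) = -595/2*(-66) = 19635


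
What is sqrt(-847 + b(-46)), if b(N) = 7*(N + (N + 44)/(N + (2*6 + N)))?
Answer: I*sqrt(467530)/20 ≈ 34.188*I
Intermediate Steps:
b(N) = 7*N + 7*(44 + N)/(12 + 2*N) (b(N) = 7*(N + (44 + N)/(N + (12 + N))) = 7*(N + (44 + N)/(12 + 2*N)) = 7*N + 7*(44 + N)/(12 + 2*N))
sqrt(-847 + b(-46)) = sqrt(-847 + 7*(44 + 2*(-46)**2 + 13*(-46))/(2*(6 - 46))) = sqrt(-847 + (7/2)*(44 + 2*2116 - 598)/(-40)) = sqrt(-847 + (7/2)*(-1/40)*(44 + 4232 - 598)) = sqrt(-847 + (7/2)*(-1/40)*3678) = sqrt(-847 - 12873/40) = sqrt(-46753/40) = I*sqrt(467530)/20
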